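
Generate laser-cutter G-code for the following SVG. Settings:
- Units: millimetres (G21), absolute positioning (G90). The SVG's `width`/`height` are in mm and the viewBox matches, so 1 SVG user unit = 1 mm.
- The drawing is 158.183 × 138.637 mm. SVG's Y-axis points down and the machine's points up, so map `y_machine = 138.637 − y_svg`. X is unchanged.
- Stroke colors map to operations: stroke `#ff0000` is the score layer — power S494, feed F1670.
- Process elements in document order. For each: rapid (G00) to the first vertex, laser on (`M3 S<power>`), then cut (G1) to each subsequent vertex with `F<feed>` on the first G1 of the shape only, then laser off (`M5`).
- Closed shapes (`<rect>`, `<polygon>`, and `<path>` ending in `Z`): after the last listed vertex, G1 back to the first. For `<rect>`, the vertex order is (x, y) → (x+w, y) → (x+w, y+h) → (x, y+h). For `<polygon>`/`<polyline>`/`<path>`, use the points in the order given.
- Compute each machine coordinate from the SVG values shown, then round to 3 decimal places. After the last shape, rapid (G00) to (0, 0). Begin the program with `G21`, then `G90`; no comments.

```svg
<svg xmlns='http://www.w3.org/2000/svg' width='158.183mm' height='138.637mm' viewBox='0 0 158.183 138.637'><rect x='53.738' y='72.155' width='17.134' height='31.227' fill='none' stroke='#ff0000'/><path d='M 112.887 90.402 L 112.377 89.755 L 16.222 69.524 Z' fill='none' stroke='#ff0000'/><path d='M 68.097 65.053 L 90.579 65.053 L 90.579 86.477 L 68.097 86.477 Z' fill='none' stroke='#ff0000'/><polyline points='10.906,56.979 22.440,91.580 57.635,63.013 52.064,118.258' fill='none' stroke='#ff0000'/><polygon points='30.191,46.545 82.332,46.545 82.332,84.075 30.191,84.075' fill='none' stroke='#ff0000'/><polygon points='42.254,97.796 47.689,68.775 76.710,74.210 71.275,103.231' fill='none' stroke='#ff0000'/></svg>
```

G21
G90
G00 X53.738 Y66.482
M3 S494
G1 X70.872 Y66.482 F1670
G1 X70.872 Y35.255
G1 X53.738 Y35.255
G1 X53.738 Y66.482
M5
G00 X112.887 Y48.235
M3 S494
G1 X112.377 Y48.882 F1670
G1 X16.222 Y69.113
G1 X112.887 Y48.235
M5
G00 X68.097 Y73.584
M3 S494
G1 X90.579 Y73.584 F1670
G1 X90.579 Y52.160
G1 X68.097 Y52.160
G1 X68.097 Y73.584
M5
G00 X10.906 Y81.658
M3 S494
G1 X22.440 Y47.057 F1670
G1 X57.635 Y75.624
G1 X52.064 Y20.379
M5
G00 X30.191 Y92.092
M3 S494
G1 X82.332 Y92.092 F1670
G1 X82.332 Y54.562
G1 X30.191 Y54.562
G1 X30.191 Y92.092
M5
G00 X42.254 Y40.841
M3 S494
G1 X47.689 Y69.862 F1670
G1 X76.710 Y64.427
G1 X71.275 Y35.406
G1 X42.254 Y40.841
M5
G00 X0.000 Y0.000

Since the viewBox matches the mm dimensions, user units are millimetres directly. The only transform is the Y-flip y_m = 138.637 − y_svg.

Shape 1 is a rectangle drawn with `<rect>`. Its stroke #ff0000 means score at S494, F1670. After flipping Y the toolpath is (53.738,66.482) → (70.872,66.482) → (70.872,35.255) → (53.738,35.255) → (53.738,66.482), returning to the start.

Shape 2 is a closed polygon drawn with `<path>`. Its stroke #ff0000 means score at S494, F1670. After flipping Y the toolpath is (112.887,48.235) → (112.377,48.882) → (16.222,69.113) → (112.887,48.235), returning to the start.

Shape 3 is a rectangle drawn with `<path>`. Its stroke #ff0000 means score at S494, F1670. After flipping Y the toolpath is (68.097,73.584) → (90.579,73.584) → (90.579,52.160) → (68.097,52.160) → (68.097,73.584), returning to the start.

Shape 4 is a open polyline drawn with `<polyline>`. Its stroke #ff0000 means score at S494, F1670. After flipping Y the toolpath is (10.906,81.658) → (22.440,47.057) → (57.635,75.624) → (52.064,20.379).

Shape 5 is a rectangle drawn with `<polygon>`. Its stroke #ff0000 means score at S494, F1670. After flipping Y the toolpath is (30.191,92.092) → (82.332,92.092) → (82.332,54.562) → (30.191,54.562) → (30.191,92.092), returning to the start.

Shape 6 is a regular polygon drawn with `<polygon>`. Its stroke #ff0000 means score at S494, F1670. After flipping Y the toolpath is (42.254,40.841) → (47.689,69.862) → (76.710,64.427) → (71.275,35.406) → (42.254,40.841), returning to the start.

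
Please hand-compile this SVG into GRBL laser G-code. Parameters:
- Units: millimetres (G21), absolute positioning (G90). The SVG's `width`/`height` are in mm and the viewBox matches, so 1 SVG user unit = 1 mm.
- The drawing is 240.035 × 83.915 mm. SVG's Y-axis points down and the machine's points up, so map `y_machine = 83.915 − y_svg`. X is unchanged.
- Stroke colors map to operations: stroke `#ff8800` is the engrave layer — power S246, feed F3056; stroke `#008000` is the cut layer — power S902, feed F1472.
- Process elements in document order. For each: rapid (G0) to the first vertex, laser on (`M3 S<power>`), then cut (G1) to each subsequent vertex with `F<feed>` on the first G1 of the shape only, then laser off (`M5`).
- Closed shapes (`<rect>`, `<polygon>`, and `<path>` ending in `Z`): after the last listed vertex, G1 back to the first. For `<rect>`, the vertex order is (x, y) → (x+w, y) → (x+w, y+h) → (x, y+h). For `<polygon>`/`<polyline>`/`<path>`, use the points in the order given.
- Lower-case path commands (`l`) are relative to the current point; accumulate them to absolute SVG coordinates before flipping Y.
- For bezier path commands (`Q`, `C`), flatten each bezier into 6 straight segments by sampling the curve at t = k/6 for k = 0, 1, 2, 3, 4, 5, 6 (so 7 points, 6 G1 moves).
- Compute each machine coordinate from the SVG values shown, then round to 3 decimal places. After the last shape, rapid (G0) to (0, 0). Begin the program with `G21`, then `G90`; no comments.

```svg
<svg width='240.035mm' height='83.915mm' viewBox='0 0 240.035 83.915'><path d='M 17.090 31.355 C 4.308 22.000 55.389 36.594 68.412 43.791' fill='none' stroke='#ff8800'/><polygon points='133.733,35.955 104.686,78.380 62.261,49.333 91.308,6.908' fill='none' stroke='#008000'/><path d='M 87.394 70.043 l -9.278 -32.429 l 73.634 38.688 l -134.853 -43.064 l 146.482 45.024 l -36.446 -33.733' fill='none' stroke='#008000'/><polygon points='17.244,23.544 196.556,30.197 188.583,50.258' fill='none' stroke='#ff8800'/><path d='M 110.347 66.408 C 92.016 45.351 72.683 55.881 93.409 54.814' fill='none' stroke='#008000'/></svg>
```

G21
G90
G0 X17.090 Y52.560
M3 S246
G1 X15.549 Y55.387 F3056
G1 X21.821 Y55.093
G1 X33.074 Y52.549
G1 X46.478 Y48.626
G1 X59.201 Y44.194
G1 X68.412 Y40.124
M5
G0 X133.733 Y47.960
M3 S902
G1 X104.686 Y5.535 F1472
G1 X62.261 Y34.582
G1 X91.308 Y77.007
G1 X133.733 Y47.960
M5
G0 X87.394 Y13.872
M3 S902
G1 X78.116 Y46.301 F1472
G1 X151.750 Y7.613
G1 X16.897 Y50.677
G1 X163.379 Y5.653
G1 X126.933 Y39.386
M5
G0 X17.244 Y60.371
M3 S246
G1 X196.556 Y53.718 F3056
G1 X188.583 Y33.657
G1 X17.244 Y60.371
M5
G0 X110.347 Y17.507
M3 S902
G1 X101.288 Y25.603 F1472
G1 X93.203 Y29.634
G1 X87.232 Y30.800
G1 X84.515 Y30.300
G1 X86.194 Y29.334
G1 X93.409 Y29.101
M5
G0 X0.000 Y0.000

viewBox `0 0 240.035 83.915` with mm width/height → 1 unit = 1 mm. Flip: y_m = 83.915 − y_svg.

**Shape 1** — `<path>` cubic bezier, stroke `#ff8800` → engrave (S246, F3056). Control points (SVG): P0=(17.090,31.355), P1=(4.308,22.000), P2=(55.389,36.594), P3=(68.412,43.791); sampled at t=k/6. Machine vertices: (17.090,52.560) → (15.549,55.387) → (21.821,55.093) → (33.074,52.549) → (46.478,48.626) → (59.201,44.194) → (68.412,40.124). Open path.

**Shape 2** — `<polygon>` regular polygon, stroke `#008000` → cut (S902, F1472). Machine vertices: (133.733,47.960) → (104.686,5.535) → (62.261,34.582) → (91.308,77.007) → (133.733,47.960). Closed: final G1 returns to the first vertex.

**Shape 3** — `<path>` open polyline, stroke `#008000` → cut (S902, F1472). Machine vertices: (87.394,13.872) → (78.116,46.301) → (151.750,7.613) → (16.897,50.677) → (163.379,5.653) → (126.933,39.386). Open path.

**Shape 4** — `<polygon>` closed polygon, stroke `#ff8800` → engrave (S246, F3056). Machine vertices: (17.244,60.371) → (196.556,53.718) → (188.583,33.657) → (17.244,60.371). Closed: final G1 returns to the first vertex.

**Shape 5** — `<path>` cubic bezier, stroke `#008000` → cut (S902, F1472). Control points (SVG): P0=(110.347,66.408), P1=(92.016,45.351), P2=(72.683,55.881), P3=(93.409,54.814); sampled at t=k/6. Machine vertices: (110.347,17.507) → (101.288,25.603) → (93.203,29.634) → (87.232,30.800) → (84.515,30.300) → (86.194,29.334) → (93.409,29.101). Open path.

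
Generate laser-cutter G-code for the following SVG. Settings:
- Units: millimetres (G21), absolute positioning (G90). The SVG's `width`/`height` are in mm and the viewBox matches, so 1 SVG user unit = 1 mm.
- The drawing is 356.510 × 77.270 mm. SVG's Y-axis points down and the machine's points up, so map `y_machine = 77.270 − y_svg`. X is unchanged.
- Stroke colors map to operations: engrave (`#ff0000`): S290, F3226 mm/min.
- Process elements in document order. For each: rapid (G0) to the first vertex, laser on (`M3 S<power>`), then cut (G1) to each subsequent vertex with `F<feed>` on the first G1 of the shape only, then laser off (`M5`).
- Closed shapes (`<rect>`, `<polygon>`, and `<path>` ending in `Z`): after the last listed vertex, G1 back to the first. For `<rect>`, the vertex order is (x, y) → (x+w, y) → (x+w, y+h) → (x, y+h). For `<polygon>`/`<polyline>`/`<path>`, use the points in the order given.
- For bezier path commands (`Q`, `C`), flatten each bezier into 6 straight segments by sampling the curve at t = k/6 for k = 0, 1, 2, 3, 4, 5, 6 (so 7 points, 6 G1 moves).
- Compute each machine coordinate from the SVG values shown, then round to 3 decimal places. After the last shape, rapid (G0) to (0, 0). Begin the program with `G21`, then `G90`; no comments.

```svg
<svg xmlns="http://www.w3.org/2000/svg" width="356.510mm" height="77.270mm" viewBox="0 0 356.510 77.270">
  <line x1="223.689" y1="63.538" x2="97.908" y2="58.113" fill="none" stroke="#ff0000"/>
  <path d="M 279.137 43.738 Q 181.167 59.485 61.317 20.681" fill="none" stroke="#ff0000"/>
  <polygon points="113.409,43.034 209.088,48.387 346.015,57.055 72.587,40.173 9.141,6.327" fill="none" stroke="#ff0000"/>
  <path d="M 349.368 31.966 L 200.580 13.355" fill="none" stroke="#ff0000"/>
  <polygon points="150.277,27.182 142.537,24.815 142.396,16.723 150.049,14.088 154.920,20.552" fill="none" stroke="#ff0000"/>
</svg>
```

1 u = 1 mm; y_m = 77.270 − y.

[1] `<line>` line segment, #ff0000→engrave S290 F3226: (223.689,13.732) → (97.908,19.157)

[2] `<path>` quadratic bezier, #ff0000→engrave S290 F3226: (279.137,33.532) → (245.873,29.798) → (211.393,29.095) → (175.697,31.423) → (138.786,36.781) → (100.659,45.170) → (61.317,56.589)

[3] `<polygon>` closed polygon, #ff0000→engrave S290 F3226: (113.409,34.236) → (209.088,28.883) → (346.015,20.215) → (72.587,37.097) → (9.141,70.943) → (113.409,34.236) (closed)

[4] `<path>` line segment, #ff0000→engrave S290 F3226: (349.368,45.304) → (200.580,63.915)

[5] `<polygon>` regular polygon, #ff0000→engrave S290 F3226: (150.277,50.088) → (142.537,52.455) → (142.396,60.547) → (150.049,63.182) → (154.920,56.718) → (150.277,50.088) (closed)

G21
G90
G0 X223.689 Y13.732
M3 S290
G1 X97.908 Y19.157 F3226
M5
G0 X279.137 Y33.532
M3 S290
G1 X245.873 Y29.798 F3226
G1 X211.393 Y29.095
G1 X175.697 Y31.423
G1 X138.786 Y36.781
G1 X100.659 Y45.170
G1 X61.317 Y56.589
M5
G0 X113.409 Y34.236
M3 S290
G1 X209.088 Y28.883 F3226
G1 X346.015 Y20.215
G1 X72.587 Y37.097
G1 X9.141 Y70.943
G1 X113.409 Y34.236
M5
G0 X349.368 Y45.304
M3 S290
G1 X200.580 Y63.915 F3226
M5
G0 X150.277 Y50.088
M3 S290
G1 X142.537 Y52.455 F3226
G1 X142.396 Y60.547
G1 X150.049 Y63.182
G1 X154.920 Y56.718
G1 X150.277 Y50.088
M5
G0 X0.000 Y0.000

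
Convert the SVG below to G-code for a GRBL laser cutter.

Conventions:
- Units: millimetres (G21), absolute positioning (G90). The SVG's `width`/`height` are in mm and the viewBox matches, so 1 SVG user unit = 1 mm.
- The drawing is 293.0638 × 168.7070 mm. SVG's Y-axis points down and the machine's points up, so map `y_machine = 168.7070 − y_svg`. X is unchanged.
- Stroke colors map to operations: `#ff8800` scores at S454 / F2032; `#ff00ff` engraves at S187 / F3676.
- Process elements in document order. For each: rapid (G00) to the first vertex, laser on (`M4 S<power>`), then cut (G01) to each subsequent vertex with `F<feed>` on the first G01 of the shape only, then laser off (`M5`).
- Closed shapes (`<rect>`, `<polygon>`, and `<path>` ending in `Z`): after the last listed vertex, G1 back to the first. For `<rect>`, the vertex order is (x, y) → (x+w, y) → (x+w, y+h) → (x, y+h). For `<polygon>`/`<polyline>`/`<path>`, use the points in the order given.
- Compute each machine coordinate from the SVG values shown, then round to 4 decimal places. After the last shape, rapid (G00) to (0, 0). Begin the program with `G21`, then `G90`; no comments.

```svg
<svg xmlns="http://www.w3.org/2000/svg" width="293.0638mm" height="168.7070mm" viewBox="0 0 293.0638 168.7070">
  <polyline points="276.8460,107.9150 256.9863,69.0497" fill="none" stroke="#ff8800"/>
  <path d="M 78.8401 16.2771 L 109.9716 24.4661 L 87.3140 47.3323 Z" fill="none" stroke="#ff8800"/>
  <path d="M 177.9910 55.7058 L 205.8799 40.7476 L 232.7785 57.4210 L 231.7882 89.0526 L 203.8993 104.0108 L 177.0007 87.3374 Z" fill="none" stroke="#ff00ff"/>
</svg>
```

Since the viewBox matches the mm dimensions, user units are millimetres directly. The only transform is the Y-flip y_m = 168.7070 − y_svg.

Shape 1 is a line segment drawn with `<polyline>`. Its stroke #ff8800 means score at S454, F2032. After flipping Y the toolpath is (276.8460,60.7920) → (256.9863,99.6573).

Shape 2 is a regular polygon drawn with `<path>`. Its stroke #ff8800 means score at S454, F2032. After flipping Y the toolpath is (78.8401,152.4299) → (109.9716,144.2409) → (87.3140,121.3747) → (78.8401,152.4299), returning to the start.

Shape 3 is a regular polygon drawn with `<path>`. Its stroke #ff00ff means engrave at S187, F3676. After flipping Y the toolpath is (177.9910,113.0012) → (205.8799,127.9594) → (232.7785,111.2860) → (231.7882,79.6544) → (203.8993,64.6962) → (177.0007,81.3696) → (177.9910,113.0012), returning to the start.

G21
G90
G00 X276.8460 Y60.7920
M4 S454
G01 X256.9863 Y99.6573 F2032
M5
G00 X78.8401 Y152.4299
M4 S454
G01 X109.9716 Y144.2409 F2032
G01 X87.3140 Y121.3747
G01 X78.8401 Y152.4299
M5
G00 X177.9910 Y113.0012
M4 S187
G01 X205.8799 Y127.9594 F3676
G01 X232.7785 Y111.2860
G01 X231.7882 Y79.6544
G01 X203.8993 Y64.6962
G01 X177.0007 Y81.3696
G01 X177.9910 Y113.0012
M5
G00 X0.0000 Y0.0000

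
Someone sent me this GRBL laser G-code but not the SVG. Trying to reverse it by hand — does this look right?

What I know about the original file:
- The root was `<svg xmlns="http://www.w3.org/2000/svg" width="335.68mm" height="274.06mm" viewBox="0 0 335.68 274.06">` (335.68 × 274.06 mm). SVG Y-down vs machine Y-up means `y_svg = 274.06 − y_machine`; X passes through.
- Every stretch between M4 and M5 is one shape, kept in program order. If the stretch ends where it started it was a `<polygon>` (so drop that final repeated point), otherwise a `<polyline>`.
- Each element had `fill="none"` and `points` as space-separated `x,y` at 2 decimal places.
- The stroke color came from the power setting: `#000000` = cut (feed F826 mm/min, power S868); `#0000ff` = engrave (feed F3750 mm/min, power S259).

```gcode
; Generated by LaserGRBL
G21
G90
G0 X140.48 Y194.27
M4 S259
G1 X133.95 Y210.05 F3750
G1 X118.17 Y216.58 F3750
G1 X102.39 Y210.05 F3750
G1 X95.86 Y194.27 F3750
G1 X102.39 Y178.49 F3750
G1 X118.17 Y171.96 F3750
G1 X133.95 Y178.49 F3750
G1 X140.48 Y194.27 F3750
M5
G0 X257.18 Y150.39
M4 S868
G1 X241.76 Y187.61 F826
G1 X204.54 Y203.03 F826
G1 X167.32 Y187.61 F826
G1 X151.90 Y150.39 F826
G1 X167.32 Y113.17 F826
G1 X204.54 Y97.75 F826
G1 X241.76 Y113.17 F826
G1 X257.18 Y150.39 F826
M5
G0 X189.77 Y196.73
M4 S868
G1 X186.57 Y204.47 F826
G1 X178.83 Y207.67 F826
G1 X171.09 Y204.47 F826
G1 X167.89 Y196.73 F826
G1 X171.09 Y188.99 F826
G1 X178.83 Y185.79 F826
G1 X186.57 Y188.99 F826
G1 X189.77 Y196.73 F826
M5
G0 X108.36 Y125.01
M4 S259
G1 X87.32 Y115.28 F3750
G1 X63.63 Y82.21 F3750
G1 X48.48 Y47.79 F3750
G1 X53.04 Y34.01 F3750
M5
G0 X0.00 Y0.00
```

Each laser-on run becomes one SVG element. Flip Y back into SVG space with y_svg = 274.06 − y_machine.

Run 1: power S259 maps to stroke `#0000ff` (engrave). The run returns to its start, so emit a `<polygon>` with points (Y-flipped): 140.48,79.79 133.95,64.01 118.17,57.48 102.39,64.01 95.86,79.79 102.39,95.57 118.17,102.10 133.95,95.57.

Run 2: the run's S868 means `#000000` (cut). The run returns to its start, so emit a `<polygon>` with points (Y-flipped): 257.18,123.67 241.76,86.45 204.54,71.03 167.32,86.45 151.90,123.67 167.32,160.89 204.54,176.31 241.76,160.89.

Run 3: power S868 maps to stroke `#000000` (cut). The run returns to its start, so emit a `<polygon>` with points (Y-flipped): 189.77,77.33 186.57,69.59 178.83,66.39 171.09,69.59 167.89,77.33 171.09,85.07 178.83,88.27 186.57,85.07.

Run 4: the run's S259 means `#0000ff` (engrave). The run is open, so emit a `<polyline>` with points (Y-flipped): 108.36,149.05 87.32,158.78 63.63,191.85 48.48,226.27 53.04,240.05.

<svg xmlns="http://www.w3.org/2000/svg" width="335.68mm" height="274.06mm" viewBox="0 0 335.68 274.06">
  <polygon points="140.48,79.79 133.95,64.01 118.17,57.48 102.39,64.01 95.86,79.79 102.39,95.57 118.17,102.10 133.95,95.57" fill="none" stroke="#0000ff"/>
  <polygon points="257.18,123.67 241.76,86.45 204.54,71.03 167.32,86.45 151.90,123.67 167.32,160.89 204.54,176.31 241.76,160.89" fill="none" stroke="#000000"/>
  <polygon points="189.77,77.33 186.57,69.59 178.83,66.39 171.09,69.59 167.89,77.33 171.09,85.07 178.83,88.27 186.57,85.07" fill="none" stroke="#000000"/>
  <polyline points="108.36,149.05 87.32,158.78 63.63,191.85 48.48,226.27 53.04,240.05" fill="none" stroke="#0000ff"/>
</svg>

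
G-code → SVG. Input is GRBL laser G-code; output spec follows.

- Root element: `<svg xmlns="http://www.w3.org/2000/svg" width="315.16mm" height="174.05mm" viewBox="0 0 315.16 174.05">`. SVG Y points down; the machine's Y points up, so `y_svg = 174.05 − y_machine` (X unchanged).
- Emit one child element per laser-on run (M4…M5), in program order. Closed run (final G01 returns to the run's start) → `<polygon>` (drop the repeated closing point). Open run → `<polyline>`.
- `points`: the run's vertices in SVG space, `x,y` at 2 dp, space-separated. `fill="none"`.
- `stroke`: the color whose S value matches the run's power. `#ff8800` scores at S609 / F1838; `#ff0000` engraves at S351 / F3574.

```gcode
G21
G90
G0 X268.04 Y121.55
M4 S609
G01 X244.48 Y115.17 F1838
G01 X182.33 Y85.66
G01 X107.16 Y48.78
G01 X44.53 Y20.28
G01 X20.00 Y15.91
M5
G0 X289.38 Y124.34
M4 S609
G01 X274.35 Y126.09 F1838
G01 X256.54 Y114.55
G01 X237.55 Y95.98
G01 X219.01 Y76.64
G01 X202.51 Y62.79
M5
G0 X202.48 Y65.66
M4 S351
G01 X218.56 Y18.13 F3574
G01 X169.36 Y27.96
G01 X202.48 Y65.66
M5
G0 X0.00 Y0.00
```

<svg xmlns="http://www.w3.org/2000/svg" width="315.16mm" height="174.05mm" viewBox="0 0 315.16 174.05">
  <polyline points="268.04,52.50 244.48,58.88 182.33,88.39 107.16,125.27 44.53,153.77 20.00,158.14" fill="none" stroke="#ff8800"/>
  <polyline points="289.38,49.71 274.35,47.96 256.54,59.50 237.55,78.07 219.01,97.41 202.51,111.26" fill="none" stroke="#ff8800"/>
  <polygon points="202.48,108.39 218.56,155.92 169.36,146.09" fill="none" stroke="#ff0000"/>
</svg>

y_svg = 174.05 − y_m.

[1] S609→`#ff8800` (score); open run; points: 268.04,52.50 244.48,58.88 182.33,88.39 107.16,125.27 44.53,153.77 20.00,158.14

[2] S609→`#ff8800` (score); open run; points: 289.38,49.71 274.35,47.96 256.54,59.50 237.55,78.07 219.01,97.41 202.51,111.26

[3] S351→`#ff0000` (engrave); closed run; points: 202.48,108.39 218.56,155.92 169.36,146.09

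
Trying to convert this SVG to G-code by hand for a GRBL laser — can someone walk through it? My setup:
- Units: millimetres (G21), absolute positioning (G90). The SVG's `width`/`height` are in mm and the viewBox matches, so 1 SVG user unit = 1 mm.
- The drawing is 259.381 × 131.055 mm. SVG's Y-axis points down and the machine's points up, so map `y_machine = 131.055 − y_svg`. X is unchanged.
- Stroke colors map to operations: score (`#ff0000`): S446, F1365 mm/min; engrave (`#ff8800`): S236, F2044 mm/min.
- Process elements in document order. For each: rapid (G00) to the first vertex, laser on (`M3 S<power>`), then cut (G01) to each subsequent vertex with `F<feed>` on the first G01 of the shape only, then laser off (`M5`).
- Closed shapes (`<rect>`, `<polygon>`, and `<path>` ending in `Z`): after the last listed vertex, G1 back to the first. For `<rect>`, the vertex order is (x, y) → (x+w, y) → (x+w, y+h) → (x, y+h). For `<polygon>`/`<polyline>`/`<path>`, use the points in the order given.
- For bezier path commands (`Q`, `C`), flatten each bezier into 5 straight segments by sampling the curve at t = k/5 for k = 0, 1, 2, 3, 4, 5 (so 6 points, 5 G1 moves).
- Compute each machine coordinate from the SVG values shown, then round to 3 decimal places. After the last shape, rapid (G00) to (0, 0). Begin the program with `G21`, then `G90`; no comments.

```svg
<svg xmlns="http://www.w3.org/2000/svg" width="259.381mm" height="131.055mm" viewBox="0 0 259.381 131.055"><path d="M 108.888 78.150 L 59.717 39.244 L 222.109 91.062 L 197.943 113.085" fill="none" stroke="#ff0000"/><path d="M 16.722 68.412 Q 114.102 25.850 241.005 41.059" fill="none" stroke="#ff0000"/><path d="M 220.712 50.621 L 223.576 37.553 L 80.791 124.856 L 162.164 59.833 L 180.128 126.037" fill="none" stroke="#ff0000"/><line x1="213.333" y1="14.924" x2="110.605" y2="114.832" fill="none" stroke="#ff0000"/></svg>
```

G21
G90
G00 X108.888 Y52.905
M3 S446
G01 X59.717 Y91.811 F1365
G01 X222.109 Y39.993
G01 X197.943 Y17.970
M5
G00 X16.722 Y62.643
M3 S446
G01 X56.855 Y77.357 F1365
G01 X99.350 Y87.449
G01 X144.206 Y92.920
G01 X191.425 Y93.769
G01 X241.005 Y89.996
M5
G00 X220.712 Y80.434
M3 S446
G01 X223.576 Y93.502 F1365
G01 X80.791 Y6.199
G01 X162.164 Y71.222
G01 X180.128 Y5.018
M5
G00 X213.333 Y116.131
M3 S446
G01 X110.605 Y16.223 F1365
M5
G00 X0.000 Y0.000

viewBox `0 0 259.381 131.055` with mm width/height → 1 unit = 1 mm. Flip: y_m = 131.055 − y_svg.

**Shape 1** — `<path>` open polyline, stroke `#ff0000` → score (S446, F1365). Machine vertices: (108.888,52.905) → (59.717,91.811) → (222.109,39.993) → (197.943,17.970). Open path.

**Shape 2** — `<path>` quadratic bezier, stroke `#ff0000` → score (S446, F1365). Control points (SVG): P0=(16.722,68.412), P1=(114.102,25.850), P2=(241.005,41.059); sampled at t=k/5. Machine vertices: (16.722,62.643) → (56.855,77.357) → (99.350,87.449) → (144.206,92.920) → (191.425,93.769) → (241.005,89.996). Open path.

**Shape 3** — `<path>` open polyline, stroke `#ff0000` → score (S446, F1365). Machine vertices: (220.712,80.434) → (223.576,93.502) → (80.791,6.199) → (162.164,71.222) → (180.128,5.018). Open path.

**Shape 4** — `<line>` line segment, stroke `#ff0000` → score (S446, F1365). Machine vertices: (213.333,116.131) → (110.605,16.223). Open path.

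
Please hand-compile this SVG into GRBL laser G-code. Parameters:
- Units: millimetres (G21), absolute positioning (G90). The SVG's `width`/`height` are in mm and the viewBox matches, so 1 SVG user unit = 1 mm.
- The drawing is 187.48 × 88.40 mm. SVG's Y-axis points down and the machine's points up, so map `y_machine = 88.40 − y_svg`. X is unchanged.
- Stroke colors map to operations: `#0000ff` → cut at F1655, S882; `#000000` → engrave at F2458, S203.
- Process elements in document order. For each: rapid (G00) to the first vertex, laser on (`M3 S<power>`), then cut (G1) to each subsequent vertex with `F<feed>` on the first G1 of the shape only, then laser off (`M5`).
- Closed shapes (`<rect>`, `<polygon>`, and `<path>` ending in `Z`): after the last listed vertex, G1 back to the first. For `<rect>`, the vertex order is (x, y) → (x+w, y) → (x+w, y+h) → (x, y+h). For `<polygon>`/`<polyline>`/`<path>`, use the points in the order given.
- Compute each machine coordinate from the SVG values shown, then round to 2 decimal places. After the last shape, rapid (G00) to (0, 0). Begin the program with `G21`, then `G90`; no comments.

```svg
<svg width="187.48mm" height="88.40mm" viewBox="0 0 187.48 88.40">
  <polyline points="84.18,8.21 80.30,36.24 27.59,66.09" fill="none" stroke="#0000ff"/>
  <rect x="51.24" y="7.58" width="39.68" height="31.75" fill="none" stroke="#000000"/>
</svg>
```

G21
G90
G00 X84.18 Y80.19
M3 S882
G1 X80.30 Y52.16 F1655
G1 X27.59 Y22.31
M5
G00 X51.24 Y80.82
M3 S203
G1 X90.92 Y80.82 F2458
G1 X90.92 Y49.07
G1 X51.24 Y49.07
G1 X51.24 Y80.82
M5
G00 X0.00 Y0.00

1 u = 1 mm; y_m = 88.40 − y.

[1] `<polyline>` open polyline, #0000ff→cut S882 F1655: (84.18,80.19) → (80.30,52.16) → (27.59,22.31)

[2] `<rect>` rectangle, #000000→engrave S203 F2458: (51.24,80.82) → (90.92,80.82) → (90.92,49.07) → (51.24,49.07) → (51.24,80.82) (closed)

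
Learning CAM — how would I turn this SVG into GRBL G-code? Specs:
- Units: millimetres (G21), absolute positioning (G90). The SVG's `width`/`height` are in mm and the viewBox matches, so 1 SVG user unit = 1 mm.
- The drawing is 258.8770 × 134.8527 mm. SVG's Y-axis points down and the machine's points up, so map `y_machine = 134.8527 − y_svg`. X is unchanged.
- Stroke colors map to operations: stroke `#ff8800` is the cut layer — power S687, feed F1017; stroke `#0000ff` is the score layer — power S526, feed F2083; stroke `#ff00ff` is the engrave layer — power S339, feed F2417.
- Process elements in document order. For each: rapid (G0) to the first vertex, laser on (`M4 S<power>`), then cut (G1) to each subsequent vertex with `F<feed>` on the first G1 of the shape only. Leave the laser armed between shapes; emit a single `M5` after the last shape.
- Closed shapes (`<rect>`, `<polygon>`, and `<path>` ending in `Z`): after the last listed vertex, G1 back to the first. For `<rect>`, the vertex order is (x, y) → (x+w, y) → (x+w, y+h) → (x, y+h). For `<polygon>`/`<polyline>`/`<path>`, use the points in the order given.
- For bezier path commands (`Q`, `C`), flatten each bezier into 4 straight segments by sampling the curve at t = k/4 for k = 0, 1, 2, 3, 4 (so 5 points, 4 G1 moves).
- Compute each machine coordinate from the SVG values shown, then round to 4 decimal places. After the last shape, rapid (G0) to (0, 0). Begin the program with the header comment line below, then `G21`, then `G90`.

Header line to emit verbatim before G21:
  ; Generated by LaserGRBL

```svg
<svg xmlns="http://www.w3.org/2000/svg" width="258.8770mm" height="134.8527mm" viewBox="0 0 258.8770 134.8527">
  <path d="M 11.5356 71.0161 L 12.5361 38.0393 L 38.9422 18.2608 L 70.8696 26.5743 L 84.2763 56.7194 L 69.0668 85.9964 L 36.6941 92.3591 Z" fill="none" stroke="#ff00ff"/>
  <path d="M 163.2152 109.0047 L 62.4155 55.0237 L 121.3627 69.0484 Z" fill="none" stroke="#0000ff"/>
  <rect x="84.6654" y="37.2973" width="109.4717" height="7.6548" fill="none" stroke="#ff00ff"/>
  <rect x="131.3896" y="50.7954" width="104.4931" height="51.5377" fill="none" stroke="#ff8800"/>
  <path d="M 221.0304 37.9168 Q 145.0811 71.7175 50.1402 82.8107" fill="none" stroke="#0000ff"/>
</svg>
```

; Generated by LaserGRBL
G21
G90
G0 X11.5356 Y63.8366
M4 S339
G1 X12.5361 Y96.8134 F2417
G1 X38.9422 Y116.5919
G1 X70.8696 Y108.2784
G1 X84.2763 Y78.1333
G1 X69.0668 Y48.8563
G1 X36.6941 Y42.4936
G1 X11.5356 Y63.8366
G0 X163.2152 Y25.8480
M4 S526
G1 X62.4155 Y79.8290 F2083
G1 X121.3627 Y65.8043
G1 X163.2152 Y25.8480
G0 X84.6654 Y97.5554
M4 S339
G1 X194.1371 Y97.5554 F2417
G1 X194.1371 Y89.9006
G1 X84.6654 Y89.9006
G1 X84.6654 Y97.5554
G0 X131.3896 Y84.0573
M4 S687
G1 X235.8827 Y84.0573 F1017
G1 X235.8827 Y32.5196
G1 X131.3896 Y32.5196
G1 X131.3896 Y84.0573
G0 X221.0304 Y96.9359
M4 S526
G1 X181.8688 Y81.4548 F2083
G1 X140.3332 Y68.8121
G1 X96.4237 Y59.0078
G1 X50.1402 Y52.0420
M5
G0 X0.0000 Y0.0000

viewBox `0 0 258.8770 134.8527` with mm width/height → 1 unit = 1 mm. Flip: y_m = 134.8527 − y_svg.

**Shape 1** — `<path>` regular polygon, stroke `#ff00ff` → engrave (S339, F2417). Machine vertices: (11.5356,63.8366) → (12.5361,96.8134) → (38.9422,116.5919) → (70.8696,108.2784) → (84.2763,78.1333) → (69.0668,48.8563) → (36.6941,42.4936) → (11.5356,63.8366). Closed: final G1 returns to the first vertex.

**Shape 2** — `<path>` closed polygon, stroke `#0000ff` → score (S526, F2083). Machine vertices: (163.2152,25.8480) → (62.4155,79.8290) → (121.3627,65.8043) → (163.2152,25.8480). Closed: final G1 returns to the first vertex.

**Shape 3** — `<rect>` rectangle, stroke `#ff00ff` → engrave (S339, F2417). Machine vertices: (84.6654,97.5554) → (194.1371,97.5554) → (194.1371,89.9006) → (84.6654,89.9006) → (84.6654,97.5554). Closed: final G1 returns to the first vertex.

**Shape 4** — `<rect>` rectangle, stroke `#ff8800` → cut (S687, F1017). Machine vertices: (131.3896,84.0573) → (235.8827,84.0573) → (235.8827,32.5196) → (131.3896,32.5196) → (131.3896,84.0573). Closed: final G1 returns to the first vertex.

**Shape 5** — `<path>` quadratic bezier, stroke `#0000ff` → score (S526, F2083). Control points (SVG): P0=(221.0304,37.9168), P1=(145.0811,71.7175), P2=(50.1402,82.8107); sampled at t=k/4. Machine vertices: (221.0304,96.9359) → (181.8688,81.4548) → (140.3332,68.8121) → (96.4237,59.0078) → (50.1402,52.0420). Open path.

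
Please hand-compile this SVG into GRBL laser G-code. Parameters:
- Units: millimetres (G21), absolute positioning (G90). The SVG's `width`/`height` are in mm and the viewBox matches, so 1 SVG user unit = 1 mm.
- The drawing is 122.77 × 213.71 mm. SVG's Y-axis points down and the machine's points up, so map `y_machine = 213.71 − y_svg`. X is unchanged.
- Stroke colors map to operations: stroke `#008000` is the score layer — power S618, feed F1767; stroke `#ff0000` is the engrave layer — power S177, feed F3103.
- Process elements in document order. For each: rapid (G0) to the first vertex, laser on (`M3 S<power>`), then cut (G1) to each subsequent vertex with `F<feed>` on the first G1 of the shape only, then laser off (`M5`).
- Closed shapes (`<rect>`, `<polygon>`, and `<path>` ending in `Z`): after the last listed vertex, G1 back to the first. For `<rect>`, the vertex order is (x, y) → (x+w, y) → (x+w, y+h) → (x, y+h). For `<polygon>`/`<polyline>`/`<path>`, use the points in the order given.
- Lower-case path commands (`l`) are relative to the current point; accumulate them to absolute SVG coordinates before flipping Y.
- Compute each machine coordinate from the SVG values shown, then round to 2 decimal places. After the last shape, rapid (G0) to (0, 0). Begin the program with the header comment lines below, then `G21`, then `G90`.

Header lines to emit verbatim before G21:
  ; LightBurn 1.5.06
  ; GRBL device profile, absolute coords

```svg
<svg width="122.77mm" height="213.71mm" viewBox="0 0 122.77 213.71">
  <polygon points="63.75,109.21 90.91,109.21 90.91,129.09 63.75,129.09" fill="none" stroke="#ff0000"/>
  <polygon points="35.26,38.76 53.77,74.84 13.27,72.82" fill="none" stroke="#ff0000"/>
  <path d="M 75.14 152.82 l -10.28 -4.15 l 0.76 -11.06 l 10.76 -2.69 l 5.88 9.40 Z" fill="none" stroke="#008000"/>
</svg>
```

; LightBurn 1.5.06
; GRBL device profile, absolute coords
G21
G90
G0 X63.75 Y104.50
M3 S177
G1 X90.91 Y104.50 F3103
G1 X90.91 Y84.62
G1 X63.75 Y84.62
G1 X63.75 Y104.50
M5
G0 X35.26 Y174.95
M3 S177
G1 X53.77 Y138.87 F3103
G1 X13.27 Y140.89
G1 X35.26 Y174.95
M5
G0 X75.14 Y60.89
M3 S618
G1 X64.86 Y65.04 F1767
G1 X65.62 Y76.10
G1 X76.38 Y78.79
G1 X82.26 Y69.39
G1 X75.14 Y60.89
M5
G0 X0.00 Y0.00

Since the viewBox matches the mm dimensions, user units are millimetres directly. The only transform is the Y-flip y_m = 213.71 − y_svg.

Shape 1 is a rectangle drawn with `<polygon>`. Its stroke #ff0000 means engrave at S177, F3103. After flipping Y the toolpath is (63.75,104.50) → (90.91,104.50) → (90.91,84.62) → (63.75,84.62) → (63.75,104.50), returning to the start.

Shape 2 is a regular polygon drawn with `<polygon>`. Its stroke #ff0000 means engrave at S177, F3103. After flipping Y the toolpath is (35.26,174.95) → (53.77,138.87) → (13.27,140.89) → (35.26,174.95), returning to the start.

Shape 3 is a regular polygon drawn with `<path>`. Its stroke #008000 means score at S618, F1767. After flipping Y the toolpath is (75.14,60.89) → (64.86,65.04) → (65.62,76.10) → (76.38,78.79) → (82.26,69.39) → (75.14,60.89), returning to the start.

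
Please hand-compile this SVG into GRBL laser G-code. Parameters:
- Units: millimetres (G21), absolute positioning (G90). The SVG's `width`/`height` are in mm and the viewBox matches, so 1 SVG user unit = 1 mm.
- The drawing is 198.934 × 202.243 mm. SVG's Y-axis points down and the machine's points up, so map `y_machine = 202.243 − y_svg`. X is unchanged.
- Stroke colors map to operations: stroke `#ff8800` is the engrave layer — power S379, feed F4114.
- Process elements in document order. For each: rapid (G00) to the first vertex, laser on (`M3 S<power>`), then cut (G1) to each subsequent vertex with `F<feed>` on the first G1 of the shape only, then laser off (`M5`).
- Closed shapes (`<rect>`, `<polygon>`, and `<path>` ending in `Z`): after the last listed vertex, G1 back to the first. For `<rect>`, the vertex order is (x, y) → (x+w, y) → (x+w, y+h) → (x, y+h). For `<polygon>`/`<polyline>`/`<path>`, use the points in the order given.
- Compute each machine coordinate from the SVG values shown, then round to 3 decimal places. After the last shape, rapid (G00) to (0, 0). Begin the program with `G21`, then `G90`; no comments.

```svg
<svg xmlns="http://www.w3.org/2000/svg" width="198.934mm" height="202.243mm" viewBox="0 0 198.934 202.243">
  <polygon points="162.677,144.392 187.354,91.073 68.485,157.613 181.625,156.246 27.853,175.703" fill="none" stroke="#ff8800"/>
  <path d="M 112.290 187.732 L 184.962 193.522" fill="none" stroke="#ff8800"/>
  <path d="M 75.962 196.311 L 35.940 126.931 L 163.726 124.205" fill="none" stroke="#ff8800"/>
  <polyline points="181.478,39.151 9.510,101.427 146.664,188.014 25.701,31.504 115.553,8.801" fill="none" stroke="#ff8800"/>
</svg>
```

G21
G90
G00 X162.677 Y57.851
M3 S379
G1 X187.354 Y111.170 F4114
G1 X68.485 Y44.630
G1 X181.625 Y45.997
G1 X27.853 Y26.540
G1 X162.677 Y57.851
M5
G00 X112.290 Y14.511
M3 S379
G1 X184.962 Y8.721 F4114
M5
G00 X75.962 Y5.932
M3 S379
G1 X35.940 Y75.312 F4114
G1 X163.726 Y78.038
M5
G00 X181.478 Y163.092
M3 S379
G1 X9.510 Y100.816 F4114
G1 X146.664 Y14.229
G1 X25.701 Y170.739
G1 X115.553 Y193.442
M5
G00 X0.000 Y0.000

viewBox `0 0 198.934 202.243` with mm width/height → 1 unit = 1 mm. Flip: y_m = 202.243 − y_svg.

**Shape 1** — `<polygon>` closed polygon, stroke `#ff8800` → engrave (S379, F4114). Machine vertices: (162.677,57.851) → (187.354,111.170) → (68.485,44.630) → (181.625,45.997) → (27.853,26.540) → (162.677,57.851). Closed: final G1 returns to the first vertex.

**Shape 2** — `<path>` line segment, stroke `#ff8800` → engrave (S379, F4114). Machine vertices: (112.290,14.511) → (184.962,8.721). Open path.

**Shape 3** — `<path>` open polyline, stroke `#ff8800` → engrave (S379, F4114). Machine vertices: (75.962,5.932) → (35.940,75.312) → (163.726,78.038). Open path.

**Shape 4** — `<polyline>` open polyline, stroke `#ff8800` → engrave (S379, F4114). Machine vertices: (181.478,163.092) → (9.510,100.816) → (146.664,14.229) → (25.701,170.739) → (115.553,193.442). Open path.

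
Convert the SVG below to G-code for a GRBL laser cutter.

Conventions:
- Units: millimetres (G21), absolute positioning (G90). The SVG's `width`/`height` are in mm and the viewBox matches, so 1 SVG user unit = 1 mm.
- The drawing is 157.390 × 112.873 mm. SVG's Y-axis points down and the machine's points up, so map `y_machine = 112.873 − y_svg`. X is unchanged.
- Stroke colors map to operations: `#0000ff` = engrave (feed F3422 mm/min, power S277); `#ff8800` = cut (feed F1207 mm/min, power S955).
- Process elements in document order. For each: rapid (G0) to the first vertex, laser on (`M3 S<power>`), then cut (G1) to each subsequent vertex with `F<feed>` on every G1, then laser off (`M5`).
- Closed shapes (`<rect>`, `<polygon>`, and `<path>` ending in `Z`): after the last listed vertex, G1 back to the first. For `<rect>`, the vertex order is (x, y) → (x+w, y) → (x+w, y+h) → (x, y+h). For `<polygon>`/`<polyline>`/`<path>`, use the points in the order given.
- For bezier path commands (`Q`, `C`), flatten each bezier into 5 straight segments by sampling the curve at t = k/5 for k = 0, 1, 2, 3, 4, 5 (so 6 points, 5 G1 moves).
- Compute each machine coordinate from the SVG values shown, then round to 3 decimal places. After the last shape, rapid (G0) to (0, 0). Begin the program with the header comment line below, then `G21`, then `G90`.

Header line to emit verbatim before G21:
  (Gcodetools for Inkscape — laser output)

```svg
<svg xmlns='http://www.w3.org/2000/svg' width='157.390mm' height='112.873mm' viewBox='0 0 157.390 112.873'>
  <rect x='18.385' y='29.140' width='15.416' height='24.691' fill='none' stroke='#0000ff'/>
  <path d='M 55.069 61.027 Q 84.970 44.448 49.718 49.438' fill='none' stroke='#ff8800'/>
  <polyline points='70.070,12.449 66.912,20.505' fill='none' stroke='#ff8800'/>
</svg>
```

(Gcodetools for Inkscape — laser output)
G21
G90
G0 X18.385 Y83.733
M3 S277
G1 X33.801 Y83.733 F3422
G1 X33.801 Y59.042 F3422
G1 X18.385 Y59.042 F3422
G1 X18.385 Y83.733 F3422
M5
G0 X55.069 Y51.846
M3 S955
G1 X64.423 Y57.615 F1207
G1 X68.565 Y61.658 F1207
G1 X67.495 Y63.976 F1207
G1 X61.213 Y64.568 F1207
G1 X49.718 Y63.435 F1207
M5
G0 X70.070 Y100.424
M3 S955
G1 X66.912 Y92.368 F1207
M5
G0 X0.000 Y0.000

Since the viewBox matches the mm dimensions, user units are millimetres directly. The only transform is the Y-flip y_m = 112.873 − y_svg.

Shape 1 is a rectangle drawn with `<rect>`. Its stroke #0000ff means engrave at S277, F3422. After flipping Y the toolpath is (18.385,83.733) → (33.801,83.733) → (33.801,59.042) → (18.385,59.042) → (18.385,83.733), returning to the start.

Shape 2 is a quadratic bezier drawn with `<path>`. Its stroke #ff8800 means cut at S955, F1207. After flipping Y the toolpath is (55.069,51.846) → (64.423,57.615) → (68.565,61.658) → (67.495,63.976) → (61.213,64.568) → (49.718,63.435).

Shape 3 is a line segment drawn with `<polyline>`. Its stroke #ff8800 means cut at S955, F1207. After flipping Y the toolpath is (70.070,100.424) → (66.912,92.368).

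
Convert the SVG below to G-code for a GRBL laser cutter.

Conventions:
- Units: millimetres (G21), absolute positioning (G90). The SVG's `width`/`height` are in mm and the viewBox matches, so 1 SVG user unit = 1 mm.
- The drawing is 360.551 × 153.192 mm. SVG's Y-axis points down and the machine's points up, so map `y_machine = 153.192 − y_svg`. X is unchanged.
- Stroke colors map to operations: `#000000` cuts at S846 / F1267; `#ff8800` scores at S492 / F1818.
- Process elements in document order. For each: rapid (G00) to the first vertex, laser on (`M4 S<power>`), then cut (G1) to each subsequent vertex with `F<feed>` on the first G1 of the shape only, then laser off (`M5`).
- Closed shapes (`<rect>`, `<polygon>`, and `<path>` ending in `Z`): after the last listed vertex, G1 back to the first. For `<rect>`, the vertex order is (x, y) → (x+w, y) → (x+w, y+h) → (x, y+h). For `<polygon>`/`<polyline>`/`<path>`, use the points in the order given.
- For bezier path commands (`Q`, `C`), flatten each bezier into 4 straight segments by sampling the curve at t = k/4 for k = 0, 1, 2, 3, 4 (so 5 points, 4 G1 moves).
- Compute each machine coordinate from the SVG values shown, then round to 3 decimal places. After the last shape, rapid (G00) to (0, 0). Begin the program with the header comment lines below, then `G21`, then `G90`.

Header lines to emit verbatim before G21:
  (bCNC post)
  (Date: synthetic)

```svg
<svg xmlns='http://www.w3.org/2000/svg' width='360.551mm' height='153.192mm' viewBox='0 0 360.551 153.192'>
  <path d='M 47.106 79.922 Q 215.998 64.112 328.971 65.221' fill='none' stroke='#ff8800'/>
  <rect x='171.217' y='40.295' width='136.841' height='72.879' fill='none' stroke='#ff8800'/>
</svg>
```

(bCNC post)
(Date: synthetic)
G21
G90
G00 X47.106 Y73.270
M4 S492
G1 X128.057 Y80.118 F1818
G1 X202.018 Y84.850
G1 X268.990 Y87.468
G1 X328.971 Y87.971
M5
G00 X171.217 Y112.897
M4 S492
G1 X308.058 Y112.897 F1818
G1 X308.058 Y40.018
G1 X171.217 Y40.018
G1 X171.217 Y112.897
M5
G00 X0.000 Y0.000

1 u = 1 mm; y_m = 153.192 − y.

[1] `<path>` quadratic bezier, #ff8800→score S492 F1818: (47.106,73.270) → (128.057,80.118) → (202.018,84.850) → (268.990,87.468) → (328.971,87.971)

[2] `<rect>` rectangle, #ff8800→score S492 F1818: (171.217,112.897) → (308.058,112.897) → (308.058,40.018) → (171.217,40.018) → (171.217,112.897) (closed)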